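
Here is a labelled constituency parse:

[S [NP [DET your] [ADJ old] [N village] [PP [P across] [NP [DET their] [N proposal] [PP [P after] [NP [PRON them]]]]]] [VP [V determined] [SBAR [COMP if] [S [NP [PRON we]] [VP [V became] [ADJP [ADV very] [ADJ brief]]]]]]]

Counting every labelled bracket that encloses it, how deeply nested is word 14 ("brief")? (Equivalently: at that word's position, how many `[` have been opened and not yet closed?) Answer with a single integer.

Path from the root down to the word: S → VP → SBAR → S → VP → ADJP → ADJ. That is 7 enclosing brackets.

7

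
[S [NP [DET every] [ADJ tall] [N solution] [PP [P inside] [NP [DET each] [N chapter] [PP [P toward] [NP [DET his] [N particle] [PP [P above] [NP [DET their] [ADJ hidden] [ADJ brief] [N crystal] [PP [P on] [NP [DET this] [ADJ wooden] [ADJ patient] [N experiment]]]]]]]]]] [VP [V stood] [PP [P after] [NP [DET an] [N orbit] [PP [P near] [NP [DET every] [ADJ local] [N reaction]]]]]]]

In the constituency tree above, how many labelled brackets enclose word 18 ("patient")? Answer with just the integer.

11

Path from the root down to the word: S → NP → PP → NP → PP → NP → PP → NP → PP → NP → ADJ. That is 11 enclosing brackets.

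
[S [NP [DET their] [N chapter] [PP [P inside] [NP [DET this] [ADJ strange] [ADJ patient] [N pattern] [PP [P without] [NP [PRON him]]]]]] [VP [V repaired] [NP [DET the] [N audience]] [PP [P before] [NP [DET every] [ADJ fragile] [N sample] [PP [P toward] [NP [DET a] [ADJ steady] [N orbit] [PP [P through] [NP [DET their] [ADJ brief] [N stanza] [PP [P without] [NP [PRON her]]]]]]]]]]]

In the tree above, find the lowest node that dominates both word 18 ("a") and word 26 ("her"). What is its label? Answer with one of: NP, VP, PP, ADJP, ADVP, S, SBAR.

NP

The smallest bracket enclosing both words is [NP a steady orbit through their brief stanza without her], so the label is NP.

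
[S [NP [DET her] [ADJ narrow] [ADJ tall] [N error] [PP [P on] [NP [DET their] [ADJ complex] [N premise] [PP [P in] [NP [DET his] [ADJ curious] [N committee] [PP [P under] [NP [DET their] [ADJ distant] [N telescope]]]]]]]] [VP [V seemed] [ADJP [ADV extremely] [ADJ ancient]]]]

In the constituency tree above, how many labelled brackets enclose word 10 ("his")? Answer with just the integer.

7

Counting open brackets not yet closed at "his": [S [NP [PP [NP [PP [NP [DET = 7.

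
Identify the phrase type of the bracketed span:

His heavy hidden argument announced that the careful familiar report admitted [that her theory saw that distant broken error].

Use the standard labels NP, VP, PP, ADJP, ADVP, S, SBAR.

The bracketed span "that her theory saw that distant broken error" is headed by "that", making it a subordinate clause (SBAR).

SBAR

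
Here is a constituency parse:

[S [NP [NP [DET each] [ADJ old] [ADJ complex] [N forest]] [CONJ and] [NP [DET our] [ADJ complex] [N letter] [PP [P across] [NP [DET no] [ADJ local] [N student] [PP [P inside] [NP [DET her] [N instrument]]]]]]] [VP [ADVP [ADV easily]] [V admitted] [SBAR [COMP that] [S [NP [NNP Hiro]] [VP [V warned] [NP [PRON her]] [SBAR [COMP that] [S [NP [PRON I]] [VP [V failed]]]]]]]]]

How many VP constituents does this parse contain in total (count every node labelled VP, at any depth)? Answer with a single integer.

3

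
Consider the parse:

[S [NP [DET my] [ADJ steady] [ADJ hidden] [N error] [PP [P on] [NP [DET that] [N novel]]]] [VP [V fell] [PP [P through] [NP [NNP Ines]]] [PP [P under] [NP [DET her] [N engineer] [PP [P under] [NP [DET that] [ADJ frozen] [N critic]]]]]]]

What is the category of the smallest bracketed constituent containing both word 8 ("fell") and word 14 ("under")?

Word 8 lies under S → VP → V; word 14 lies under S → VP → PP → NP → PP → P. The lowest shared node is the VP.

VP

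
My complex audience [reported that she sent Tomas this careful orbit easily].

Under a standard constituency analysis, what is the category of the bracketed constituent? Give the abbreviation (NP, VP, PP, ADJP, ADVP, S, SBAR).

VP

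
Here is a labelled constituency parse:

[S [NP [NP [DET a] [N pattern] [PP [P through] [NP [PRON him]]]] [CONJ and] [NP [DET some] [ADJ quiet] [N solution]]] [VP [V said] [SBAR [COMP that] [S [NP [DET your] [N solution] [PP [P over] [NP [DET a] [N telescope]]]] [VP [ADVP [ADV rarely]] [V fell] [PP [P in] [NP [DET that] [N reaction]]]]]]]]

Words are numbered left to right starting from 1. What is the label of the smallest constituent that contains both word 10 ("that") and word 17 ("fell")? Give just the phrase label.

SBAR

The smallest bracket enclosing both words is [SBAR that your solution over a telescope rarely fell in that reaction], so the label is SBAR.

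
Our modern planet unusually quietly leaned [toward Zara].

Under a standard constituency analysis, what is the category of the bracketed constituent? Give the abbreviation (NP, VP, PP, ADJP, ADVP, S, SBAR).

The span is built around the preposition "toward" — a prepositional phrase (PP).

PP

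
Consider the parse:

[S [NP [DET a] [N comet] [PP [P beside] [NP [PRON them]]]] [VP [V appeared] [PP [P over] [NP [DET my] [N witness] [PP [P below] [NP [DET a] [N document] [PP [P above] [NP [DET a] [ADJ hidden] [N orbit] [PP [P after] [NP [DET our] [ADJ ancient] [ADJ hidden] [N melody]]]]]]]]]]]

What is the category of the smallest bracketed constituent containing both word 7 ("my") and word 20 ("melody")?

Both words fall inside [NP my witness below a document above a hidden orbit after our ancient hidden melody] (words 7–20), and no smaller constituent contains them both. Label: NP.

NP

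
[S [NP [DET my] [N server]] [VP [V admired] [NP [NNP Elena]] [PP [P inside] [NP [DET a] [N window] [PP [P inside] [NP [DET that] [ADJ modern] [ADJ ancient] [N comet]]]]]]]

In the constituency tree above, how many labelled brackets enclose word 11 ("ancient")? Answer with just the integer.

7

Path from the root down to the word: S → VP → PP → NP → PP → NP → ADJ. That is 7 enclosing brackets.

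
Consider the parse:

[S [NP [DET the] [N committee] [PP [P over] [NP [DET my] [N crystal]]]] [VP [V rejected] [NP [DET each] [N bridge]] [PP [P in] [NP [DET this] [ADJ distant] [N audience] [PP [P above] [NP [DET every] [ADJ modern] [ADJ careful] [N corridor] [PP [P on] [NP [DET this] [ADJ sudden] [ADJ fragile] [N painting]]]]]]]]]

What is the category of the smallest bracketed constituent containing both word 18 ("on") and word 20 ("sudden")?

The smallest bracket enclosing both words is [PP on this sudden fragile painting], so the label is PP.

PP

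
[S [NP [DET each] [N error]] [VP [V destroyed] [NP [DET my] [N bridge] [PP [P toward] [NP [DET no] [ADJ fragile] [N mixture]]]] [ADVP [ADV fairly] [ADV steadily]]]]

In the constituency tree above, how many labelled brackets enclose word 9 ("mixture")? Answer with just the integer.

6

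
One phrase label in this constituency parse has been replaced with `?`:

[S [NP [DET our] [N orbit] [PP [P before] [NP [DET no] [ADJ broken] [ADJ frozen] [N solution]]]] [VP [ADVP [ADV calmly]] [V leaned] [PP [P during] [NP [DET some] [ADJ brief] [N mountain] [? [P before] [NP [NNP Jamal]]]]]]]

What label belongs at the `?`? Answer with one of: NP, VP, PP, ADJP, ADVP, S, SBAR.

PP

Looking at what the `?` directly dominates — P 'before', NP — this is a prepositional phrase (PP).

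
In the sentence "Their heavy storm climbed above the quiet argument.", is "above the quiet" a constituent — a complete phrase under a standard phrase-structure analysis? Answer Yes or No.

No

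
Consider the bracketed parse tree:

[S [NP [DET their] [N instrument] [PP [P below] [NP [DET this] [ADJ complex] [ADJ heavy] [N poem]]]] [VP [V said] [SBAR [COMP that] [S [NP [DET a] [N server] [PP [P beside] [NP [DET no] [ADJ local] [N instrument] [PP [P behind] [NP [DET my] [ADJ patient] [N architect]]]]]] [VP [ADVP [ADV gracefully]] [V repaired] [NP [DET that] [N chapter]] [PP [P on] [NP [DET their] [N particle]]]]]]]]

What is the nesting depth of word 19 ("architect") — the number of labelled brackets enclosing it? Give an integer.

10

Path from the root down to the word: S → VP → SBAR → S → NP → PP → NP → PP → NP → N. That is 10 enclosing brackets.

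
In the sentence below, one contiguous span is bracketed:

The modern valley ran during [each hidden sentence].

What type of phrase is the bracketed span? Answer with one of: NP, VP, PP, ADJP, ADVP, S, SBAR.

NP

The bracketed span "each hidden sentence" is headed by "sentence", making it a noun phrase (NP).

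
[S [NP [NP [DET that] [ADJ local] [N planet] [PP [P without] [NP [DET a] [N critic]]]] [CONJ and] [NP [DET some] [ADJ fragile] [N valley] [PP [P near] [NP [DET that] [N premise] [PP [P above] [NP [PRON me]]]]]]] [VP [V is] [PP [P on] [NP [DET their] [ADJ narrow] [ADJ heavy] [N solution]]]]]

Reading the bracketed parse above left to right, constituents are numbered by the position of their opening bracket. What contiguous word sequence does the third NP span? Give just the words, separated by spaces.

In left-to-right order the NP constituents are "that local planet without a critic and some fragile valley near that premise above me"; "that local planet without a critic"; "a critic"; "some fragile valley near that premise above me"; "that premise above me"; "me"; "their narrow heavy solution". Number 3 is "a critic".

a critic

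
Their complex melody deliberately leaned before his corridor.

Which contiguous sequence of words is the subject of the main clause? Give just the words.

their complex melody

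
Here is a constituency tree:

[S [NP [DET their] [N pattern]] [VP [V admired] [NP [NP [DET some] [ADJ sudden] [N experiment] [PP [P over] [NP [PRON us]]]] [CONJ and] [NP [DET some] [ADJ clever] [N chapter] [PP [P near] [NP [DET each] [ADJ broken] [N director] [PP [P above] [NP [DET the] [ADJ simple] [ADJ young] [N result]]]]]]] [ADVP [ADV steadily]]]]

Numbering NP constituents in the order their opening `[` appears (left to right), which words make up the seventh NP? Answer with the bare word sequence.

the simple young result

In left-to-right order the NP constituents are "their pattern"; "some sudden experiment over us and some clever chapter near each broken director above the simple young result"; "some sudden experiment over us"; "us"; "some clever chapter near each broken director above the simple young result"; "each broken director above the simple young result"; "the simple young result". Number 7 is "the simple young result".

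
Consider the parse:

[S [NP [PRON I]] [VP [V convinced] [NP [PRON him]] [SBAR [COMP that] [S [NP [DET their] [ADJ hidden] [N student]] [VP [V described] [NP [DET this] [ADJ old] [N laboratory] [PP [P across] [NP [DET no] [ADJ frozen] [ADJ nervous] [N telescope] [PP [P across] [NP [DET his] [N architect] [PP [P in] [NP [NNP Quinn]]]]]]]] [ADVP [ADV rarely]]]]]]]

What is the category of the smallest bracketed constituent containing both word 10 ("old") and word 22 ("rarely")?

VP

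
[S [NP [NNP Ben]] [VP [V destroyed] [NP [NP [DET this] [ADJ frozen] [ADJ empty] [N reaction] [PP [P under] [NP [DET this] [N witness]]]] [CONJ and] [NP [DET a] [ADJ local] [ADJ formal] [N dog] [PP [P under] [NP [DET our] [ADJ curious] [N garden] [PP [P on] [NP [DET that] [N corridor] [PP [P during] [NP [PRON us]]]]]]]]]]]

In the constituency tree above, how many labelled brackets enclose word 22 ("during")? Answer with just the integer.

The word sits inside P, which is inside PP, inside NP, inside PP, inside NP, inside PP, inside NP, inside NP, inside VP, inside S — 10 brackets in all.

10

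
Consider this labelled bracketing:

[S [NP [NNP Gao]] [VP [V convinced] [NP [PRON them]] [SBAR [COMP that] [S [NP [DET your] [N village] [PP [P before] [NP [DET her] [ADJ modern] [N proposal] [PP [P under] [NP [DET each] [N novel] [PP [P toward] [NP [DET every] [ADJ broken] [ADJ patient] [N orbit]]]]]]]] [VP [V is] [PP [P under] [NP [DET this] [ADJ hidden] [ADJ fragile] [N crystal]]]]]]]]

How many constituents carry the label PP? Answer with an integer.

4

The PP constituents are: [PP before her modern proposal under each novel toward every broken patient orbit]; [PP under each novel toward every broken patient orbit]; [PP toward every broken patient orbit]; [PP under this hidden fragile crystal]. Total: 4.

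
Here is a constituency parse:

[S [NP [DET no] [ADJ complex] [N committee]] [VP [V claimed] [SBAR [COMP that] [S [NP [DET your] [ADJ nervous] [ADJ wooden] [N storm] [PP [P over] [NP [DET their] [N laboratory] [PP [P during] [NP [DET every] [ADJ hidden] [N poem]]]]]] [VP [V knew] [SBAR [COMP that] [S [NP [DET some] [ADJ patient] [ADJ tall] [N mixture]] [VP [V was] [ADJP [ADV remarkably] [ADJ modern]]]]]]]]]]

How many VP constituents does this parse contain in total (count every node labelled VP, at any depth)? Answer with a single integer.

3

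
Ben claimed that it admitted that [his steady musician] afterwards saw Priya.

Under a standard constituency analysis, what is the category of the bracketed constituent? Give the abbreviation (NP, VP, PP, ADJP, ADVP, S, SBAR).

"musician" is the head of the bracketed span, so the span is a noun phrase: NP.

NP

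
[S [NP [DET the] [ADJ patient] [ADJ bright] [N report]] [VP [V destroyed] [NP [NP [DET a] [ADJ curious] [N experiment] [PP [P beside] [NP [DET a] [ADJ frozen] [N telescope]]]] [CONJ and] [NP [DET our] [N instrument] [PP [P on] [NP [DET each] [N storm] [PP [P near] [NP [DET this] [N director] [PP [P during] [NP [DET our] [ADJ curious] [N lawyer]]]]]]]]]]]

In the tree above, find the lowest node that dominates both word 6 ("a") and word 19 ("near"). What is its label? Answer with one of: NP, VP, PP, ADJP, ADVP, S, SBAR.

Word 6 lies under S → VP → NP → NP → DET; word 19 lies under S → VP → NP → NP → PP → NP → PP → P. The lowest shared node is the NP.

NP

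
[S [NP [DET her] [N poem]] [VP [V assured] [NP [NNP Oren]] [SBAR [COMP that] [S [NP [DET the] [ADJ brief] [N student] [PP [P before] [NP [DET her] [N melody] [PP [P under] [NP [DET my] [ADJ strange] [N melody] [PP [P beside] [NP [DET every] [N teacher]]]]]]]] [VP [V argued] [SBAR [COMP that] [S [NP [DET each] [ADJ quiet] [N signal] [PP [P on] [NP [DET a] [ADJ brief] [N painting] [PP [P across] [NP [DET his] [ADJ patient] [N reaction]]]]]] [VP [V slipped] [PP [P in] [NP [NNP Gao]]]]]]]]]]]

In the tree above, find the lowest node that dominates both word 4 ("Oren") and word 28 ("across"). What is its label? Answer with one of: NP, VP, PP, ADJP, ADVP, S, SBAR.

The smallest bracket enclosing both words is [VP assured Oren that the brief student before her melody under my strange melody beside every teacher argued that each quiet signal on a brief painting across his patient reaction slipped in Gao], so the label is VP.

VP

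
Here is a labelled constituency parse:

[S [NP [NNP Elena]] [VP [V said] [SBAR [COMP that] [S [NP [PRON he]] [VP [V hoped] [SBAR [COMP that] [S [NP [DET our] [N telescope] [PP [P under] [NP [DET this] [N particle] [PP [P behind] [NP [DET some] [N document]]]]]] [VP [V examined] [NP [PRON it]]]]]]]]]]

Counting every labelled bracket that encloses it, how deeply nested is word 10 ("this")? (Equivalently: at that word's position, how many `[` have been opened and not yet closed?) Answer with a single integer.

11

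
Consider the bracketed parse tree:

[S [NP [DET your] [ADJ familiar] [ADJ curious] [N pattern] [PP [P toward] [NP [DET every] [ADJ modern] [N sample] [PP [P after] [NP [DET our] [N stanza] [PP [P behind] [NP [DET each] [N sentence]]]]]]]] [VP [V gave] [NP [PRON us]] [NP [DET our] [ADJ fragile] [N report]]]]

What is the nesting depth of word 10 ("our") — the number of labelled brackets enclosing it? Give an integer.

The word sits inside DET, which is inside NP, inside PP, inside NP, inside PP, inside NP, inside S — 7 brackets in all.

7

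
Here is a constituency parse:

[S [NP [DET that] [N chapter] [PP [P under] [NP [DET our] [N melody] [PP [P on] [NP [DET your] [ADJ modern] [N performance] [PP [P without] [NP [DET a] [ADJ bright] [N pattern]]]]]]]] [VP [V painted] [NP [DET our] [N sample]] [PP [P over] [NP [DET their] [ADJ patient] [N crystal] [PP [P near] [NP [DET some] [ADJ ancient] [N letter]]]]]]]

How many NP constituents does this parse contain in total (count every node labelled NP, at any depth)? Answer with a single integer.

7

The NP constituents are: [NP that chapter under our melody on your modern performance without a bright pattern]; [NP our melody on your modern performance without a bright pattern]; [NP your modern performance without a bright pattern]; [NP a bright pattern]; [NP our sample]; [NP their patient crystal near some ancient letter] …. Total: 7.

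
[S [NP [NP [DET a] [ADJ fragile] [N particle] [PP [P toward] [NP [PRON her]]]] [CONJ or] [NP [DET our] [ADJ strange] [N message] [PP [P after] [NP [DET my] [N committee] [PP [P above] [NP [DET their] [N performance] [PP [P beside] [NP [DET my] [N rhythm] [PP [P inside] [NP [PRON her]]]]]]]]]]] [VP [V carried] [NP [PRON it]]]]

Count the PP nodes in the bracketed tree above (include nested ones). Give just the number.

Scanning left to right, an opening `[PP` appears at word positions 4, 10, 13, 16, 19 — 5 in total.

5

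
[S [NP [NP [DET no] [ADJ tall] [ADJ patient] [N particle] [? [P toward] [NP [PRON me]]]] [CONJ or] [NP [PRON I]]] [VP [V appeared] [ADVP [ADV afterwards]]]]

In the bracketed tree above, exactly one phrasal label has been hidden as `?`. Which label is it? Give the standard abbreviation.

PP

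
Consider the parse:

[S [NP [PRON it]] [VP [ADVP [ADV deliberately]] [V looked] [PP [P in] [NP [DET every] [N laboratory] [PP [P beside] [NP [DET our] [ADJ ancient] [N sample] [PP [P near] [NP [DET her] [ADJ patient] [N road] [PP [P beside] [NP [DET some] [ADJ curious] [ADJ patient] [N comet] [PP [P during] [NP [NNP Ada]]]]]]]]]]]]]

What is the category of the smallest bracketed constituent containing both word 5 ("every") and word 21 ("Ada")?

NP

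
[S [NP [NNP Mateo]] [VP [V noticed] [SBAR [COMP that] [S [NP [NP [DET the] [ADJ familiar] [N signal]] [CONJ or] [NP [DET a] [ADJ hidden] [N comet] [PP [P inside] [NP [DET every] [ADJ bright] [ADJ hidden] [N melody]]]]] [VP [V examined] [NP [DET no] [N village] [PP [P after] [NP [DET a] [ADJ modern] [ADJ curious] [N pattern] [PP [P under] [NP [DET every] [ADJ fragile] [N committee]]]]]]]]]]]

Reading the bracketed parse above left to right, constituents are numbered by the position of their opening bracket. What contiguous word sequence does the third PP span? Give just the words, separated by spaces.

under every fragile committee

In left-to-right order the PP constituents are "inside every bright hidden melody"; "after a modern curious pattern under every fragile committee"; "under every fragile committee". Number 3 is "under every fragile committee".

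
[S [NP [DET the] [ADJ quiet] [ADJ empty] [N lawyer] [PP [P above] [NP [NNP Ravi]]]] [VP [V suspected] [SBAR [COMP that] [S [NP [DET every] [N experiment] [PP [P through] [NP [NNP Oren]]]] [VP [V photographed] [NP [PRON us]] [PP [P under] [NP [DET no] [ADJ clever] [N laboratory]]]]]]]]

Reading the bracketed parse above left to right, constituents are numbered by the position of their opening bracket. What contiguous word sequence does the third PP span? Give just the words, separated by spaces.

The PP opening brackets appear, in order, over: "above Ravi"; "through Oren"; "under no clever laboratory". The third one spans "under no clever laboratory".

under no clever laboratory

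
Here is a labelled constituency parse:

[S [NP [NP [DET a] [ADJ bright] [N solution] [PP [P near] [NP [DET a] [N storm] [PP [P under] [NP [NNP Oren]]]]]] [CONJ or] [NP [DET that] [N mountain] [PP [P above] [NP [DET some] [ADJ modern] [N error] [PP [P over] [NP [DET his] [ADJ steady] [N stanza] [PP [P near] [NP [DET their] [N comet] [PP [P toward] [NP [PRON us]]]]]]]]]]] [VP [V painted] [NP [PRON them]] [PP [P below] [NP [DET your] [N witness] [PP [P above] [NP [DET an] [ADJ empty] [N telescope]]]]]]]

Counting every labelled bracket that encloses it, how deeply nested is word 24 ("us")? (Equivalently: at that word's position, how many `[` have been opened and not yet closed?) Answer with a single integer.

Path from the root down to the word: S → NP → NP → PP → NP → PP → NP → PP → NP → PP → NP → PRON. That is 12 enclosing brackets.

12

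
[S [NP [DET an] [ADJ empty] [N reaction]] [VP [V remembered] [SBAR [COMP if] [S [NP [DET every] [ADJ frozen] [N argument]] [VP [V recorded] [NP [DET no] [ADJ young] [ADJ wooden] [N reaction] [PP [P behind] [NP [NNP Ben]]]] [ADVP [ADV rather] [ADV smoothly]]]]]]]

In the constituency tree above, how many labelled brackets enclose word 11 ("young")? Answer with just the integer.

7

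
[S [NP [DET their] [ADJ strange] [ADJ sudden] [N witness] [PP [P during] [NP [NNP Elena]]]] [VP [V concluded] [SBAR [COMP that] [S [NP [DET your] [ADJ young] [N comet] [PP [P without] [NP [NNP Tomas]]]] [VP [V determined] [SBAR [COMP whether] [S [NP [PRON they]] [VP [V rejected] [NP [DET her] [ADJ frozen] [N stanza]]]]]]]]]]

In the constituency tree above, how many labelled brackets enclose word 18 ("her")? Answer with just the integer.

10

Path from the root down to the word: S → VP → SBAR → S → VP → SBAR → S → VP → NP → DET. That is 10 enclosing brackets.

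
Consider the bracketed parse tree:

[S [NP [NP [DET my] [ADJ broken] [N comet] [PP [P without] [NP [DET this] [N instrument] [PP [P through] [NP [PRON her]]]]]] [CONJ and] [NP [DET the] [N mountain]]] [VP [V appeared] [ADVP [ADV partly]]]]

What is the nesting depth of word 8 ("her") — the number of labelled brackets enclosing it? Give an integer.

8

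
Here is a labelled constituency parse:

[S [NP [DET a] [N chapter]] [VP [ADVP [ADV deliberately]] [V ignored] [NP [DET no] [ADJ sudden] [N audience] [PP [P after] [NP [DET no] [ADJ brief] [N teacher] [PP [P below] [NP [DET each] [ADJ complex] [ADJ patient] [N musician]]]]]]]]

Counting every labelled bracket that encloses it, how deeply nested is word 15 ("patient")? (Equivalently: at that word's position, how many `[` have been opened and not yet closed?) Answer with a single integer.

8

Counting open brackets not yet closed at "patient": [S [VP [NP [PP [NP [PP [NP [ADJ = 8.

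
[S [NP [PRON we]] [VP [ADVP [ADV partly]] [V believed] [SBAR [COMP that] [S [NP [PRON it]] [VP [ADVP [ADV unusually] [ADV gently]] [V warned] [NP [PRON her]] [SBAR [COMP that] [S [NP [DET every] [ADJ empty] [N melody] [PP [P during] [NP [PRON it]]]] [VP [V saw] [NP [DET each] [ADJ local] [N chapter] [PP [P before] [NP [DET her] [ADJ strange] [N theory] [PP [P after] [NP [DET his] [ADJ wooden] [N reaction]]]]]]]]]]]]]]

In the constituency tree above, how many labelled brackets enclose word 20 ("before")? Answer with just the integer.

Counting open brackets not yet closed at "before": [S [VP [SBAR [S [VP [SBAR [S [VP [NP [PP [P = 11.

11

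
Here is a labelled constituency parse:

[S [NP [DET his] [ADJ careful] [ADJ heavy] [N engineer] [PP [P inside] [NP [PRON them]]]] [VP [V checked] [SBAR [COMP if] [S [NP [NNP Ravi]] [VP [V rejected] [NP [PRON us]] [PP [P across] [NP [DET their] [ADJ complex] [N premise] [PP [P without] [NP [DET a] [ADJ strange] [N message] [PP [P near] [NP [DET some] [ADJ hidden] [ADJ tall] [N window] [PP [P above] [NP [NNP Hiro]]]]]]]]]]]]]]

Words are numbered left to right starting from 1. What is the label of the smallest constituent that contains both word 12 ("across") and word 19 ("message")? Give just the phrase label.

The smallest bracket enclosing both words is [PP across their complex premise without a strange message near some hidden tall window above Hiro], so the label is PP.

PP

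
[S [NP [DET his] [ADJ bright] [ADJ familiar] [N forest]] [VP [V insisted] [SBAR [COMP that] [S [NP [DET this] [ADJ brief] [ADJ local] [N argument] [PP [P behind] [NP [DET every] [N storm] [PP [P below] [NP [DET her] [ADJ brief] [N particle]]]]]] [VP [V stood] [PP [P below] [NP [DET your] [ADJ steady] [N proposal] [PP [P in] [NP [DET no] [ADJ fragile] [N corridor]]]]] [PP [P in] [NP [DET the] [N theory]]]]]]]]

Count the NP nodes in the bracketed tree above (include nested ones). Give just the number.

7

Scanning left to right, an opening `[NP` appears at word positions 1, 7, 12, 15, 20, 24, 28 — 7 in total.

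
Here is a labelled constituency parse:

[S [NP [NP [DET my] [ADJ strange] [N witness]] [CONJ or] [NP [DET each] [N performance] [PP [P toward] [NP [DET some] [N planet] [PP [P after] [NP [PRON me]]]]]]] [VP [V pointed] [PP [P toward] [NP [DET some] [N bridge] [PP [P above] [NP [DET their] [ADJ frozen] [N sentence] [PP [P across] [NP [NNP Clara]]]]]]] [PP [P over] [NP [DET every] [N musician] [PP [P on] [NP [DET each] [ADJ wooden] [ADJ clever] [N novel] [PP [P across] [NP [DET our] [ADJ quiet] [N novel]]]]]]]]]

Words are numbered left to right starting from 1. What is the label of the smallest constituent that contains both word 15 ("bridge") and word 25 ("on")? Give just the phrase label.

The smallest bracket enclosing both words is [VP pointed toward some bridge above their frozen sentence across Clara over every musician on each wooden clever novel across our quiet novel], so the label is VP.

VP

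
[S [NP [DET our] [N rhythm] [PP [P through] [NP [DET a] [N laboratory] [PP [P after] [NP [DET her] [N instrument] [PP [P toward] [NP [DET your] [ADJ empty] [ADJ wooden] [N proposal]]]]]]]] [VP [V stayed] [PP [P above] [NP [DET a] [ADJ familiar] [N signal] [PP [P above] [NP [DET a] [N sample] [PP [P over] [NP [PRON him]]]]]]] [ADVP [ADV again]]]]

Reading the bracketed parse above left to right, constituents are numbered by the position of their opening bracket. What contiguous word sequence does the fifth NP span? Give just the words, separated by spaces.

a familiar signal above a sample over him

Opening `[NP` markers occur at word positions 1, 4, 7, 10, 16, 20, 23; the fifth of these opens the constituent [NP a familiar signal above a sample over him].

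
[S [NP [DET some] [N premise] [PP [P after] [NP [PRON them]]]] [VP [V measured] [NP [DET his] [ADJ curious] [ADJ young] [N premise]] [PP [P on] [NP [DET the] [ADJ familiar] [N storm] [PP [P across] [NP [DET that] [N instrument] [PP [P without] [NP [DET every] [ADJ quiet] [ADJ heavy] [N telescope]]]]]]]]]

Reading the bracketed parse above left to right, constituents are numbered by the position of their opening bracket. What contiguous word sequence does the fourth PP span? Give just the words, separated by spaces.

without every quiet heavy telescope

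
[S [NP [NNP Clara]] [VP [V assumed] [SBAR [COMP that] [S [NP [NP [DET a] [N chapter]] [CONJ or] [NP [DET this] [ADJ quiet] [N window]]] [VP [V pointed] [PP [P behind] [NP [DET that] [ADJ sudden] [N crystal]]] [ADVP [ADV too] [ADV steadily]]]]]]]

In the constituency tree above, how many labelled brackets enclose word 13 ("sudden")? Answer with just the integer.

8

Path from the root down to the word: S → VP → SBAR → S → VP → PP → NP → ADJ. That is 8 enclosing brackets.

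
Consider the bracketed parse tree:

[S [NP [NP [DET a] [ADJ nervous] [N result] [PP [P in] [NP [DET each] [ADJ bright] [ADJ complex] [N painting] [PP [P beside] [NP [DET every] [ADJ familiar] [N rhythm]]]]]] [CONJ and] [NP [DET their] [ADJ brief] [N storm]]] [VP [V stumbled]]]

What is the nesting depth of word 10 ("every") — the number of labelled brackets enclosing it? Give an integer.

8

Counting open brackets not yet closed at "every": [S [NP [NP [PP [NP [PP [NP [DET = 8.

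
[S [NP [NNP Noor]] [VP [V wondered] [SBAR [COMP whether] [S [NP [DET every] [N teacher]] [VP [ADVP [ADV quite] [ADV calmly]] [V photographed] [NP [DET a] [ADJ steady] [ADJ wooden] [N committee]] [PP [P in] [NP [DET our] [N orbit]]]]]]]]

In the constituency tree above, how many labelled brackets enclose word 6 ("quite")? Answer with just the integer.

7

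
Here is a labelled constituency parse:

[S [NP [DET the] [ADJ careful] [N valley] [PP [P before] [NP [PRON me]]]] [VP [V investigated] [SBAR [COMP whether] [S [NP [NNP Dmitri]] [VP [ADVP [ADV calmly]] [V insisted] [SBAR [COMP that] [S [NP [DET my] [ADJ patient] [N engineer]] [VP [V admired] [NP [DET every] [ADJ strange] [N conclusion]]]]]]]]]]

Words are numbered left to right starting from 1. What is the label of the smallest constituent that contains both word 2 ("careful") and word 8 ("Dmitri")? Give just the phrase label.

Word 2 lies under S → NP → ADJ; word 8 lies under S → VP → SBAR → S → NP → NNP. The lowest shared node is the S.

S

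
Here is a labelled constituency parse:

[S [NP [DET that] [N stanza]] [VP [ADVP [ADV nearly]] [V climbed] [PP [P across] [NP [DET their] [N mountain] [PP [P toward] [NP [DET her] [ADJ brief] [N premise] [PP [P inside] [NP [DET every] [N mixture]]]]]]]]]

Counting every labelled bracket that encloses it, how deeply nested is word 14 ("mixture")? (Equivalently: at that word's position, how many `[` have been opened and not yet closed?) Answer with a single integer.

9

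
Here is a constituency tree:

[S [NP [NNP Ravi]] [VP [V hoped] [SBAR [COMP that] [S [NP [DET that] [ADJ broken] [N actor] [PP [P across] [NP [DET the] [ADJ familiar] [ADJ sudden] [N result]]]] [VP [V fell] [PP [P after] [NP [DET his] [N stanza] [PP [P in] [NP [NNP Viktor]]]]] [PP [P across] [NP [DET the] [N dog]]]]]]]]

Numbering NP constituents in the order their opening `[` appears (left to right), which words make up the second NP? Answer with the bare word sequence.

Opening `[NP` markers occur at word positions 1, 4, 8, 14, 17, 19; the second of these opens the constituent [NP that broken actor across the familiar sudden result].

that broken actor across the familiar sudden result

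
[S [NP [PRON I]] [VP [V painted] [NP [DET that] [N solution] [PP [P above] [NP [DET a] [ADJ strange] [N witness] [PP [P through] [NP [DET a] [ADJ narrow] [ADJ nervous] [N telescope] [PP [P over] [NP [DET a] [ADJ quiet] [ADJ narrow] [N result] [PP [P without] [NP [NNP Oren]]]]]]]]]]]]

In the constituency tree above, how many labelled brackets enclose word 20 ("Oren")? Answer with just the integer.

12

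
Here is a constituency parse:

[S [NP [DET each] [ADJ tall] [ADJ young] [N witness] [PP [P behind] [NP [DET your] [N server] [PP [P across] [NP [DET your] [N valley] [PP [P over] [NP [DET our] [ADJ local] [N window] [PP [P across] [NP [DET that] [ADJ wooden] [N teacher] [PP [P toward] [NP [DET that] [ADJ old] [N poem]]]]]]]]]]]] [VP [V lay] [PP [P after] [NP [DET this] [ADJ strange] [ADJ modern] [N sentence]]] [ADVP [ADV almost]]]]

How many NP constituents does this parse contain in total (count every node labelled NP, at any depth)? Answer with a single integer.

Listing each NP by its span: [NP each tall young witness behind your server across your valley over our local window across that wooden teacher toward that old poem]; [NP your server across your valley over our local window across that wooden teacher toward that old poem]; [NP your valley over our local window across that wooden teacher toward that old poem]; [NP our local window across that wooden teacher toward that old poem]; [NP that wooden teacher toward that old poem]; [NP that old poem] … — that makes 7.

7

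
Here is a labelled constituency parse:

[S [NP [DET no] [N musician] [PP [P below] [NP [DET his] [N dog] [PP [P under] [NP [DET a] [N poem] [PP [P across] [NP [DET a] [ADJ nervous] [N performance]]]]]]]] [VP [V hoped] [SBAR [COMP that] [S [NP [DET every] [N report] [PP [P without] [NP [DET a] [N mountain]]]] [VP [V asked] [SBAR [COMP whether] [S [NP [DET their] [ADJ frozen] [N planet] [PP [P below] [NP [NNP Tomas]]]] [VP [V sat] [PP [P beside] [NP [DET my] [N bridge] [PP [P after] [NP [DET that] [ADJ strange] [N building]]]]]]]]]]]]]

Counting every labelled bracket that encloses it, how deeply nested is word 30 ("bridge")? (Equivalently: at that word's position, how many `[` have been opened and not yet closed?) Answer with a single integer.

The word sits inside N, which is inside NP, inside PP, inside VP, inside S, inside SBAR, inside VP, inside S, inside SBAR, inside VP, inside S — 11 brackets in all.

11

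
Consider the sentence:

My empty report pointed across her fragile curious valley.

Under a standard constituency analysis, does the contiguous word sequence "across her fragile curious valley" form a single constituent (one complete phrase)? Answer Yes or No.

Yes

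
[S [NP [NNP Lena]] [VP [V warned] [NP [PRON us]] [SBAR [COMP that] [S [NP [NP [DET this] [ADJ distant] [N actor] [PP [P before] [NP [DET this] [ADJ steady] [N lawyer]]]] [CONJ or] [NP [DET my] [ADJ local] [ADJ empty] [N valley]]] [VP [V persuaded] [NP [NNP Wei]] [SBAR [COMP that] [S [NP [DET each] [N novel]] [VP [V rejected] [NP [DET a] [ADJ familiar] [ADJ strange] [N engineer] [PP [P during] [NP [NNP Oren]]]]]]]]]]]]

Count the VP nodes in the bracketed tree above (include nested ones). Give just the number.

3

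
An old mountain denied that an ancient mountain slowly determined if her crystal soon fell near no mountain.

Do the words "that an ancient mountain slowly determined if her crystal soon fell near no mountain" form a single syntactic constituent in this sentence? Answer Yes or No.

The sequence corresponds to a single SBAR node — the subordinate clause "that an ancient mountain slowly determined if her crystal soon fell near no mountain".

Yes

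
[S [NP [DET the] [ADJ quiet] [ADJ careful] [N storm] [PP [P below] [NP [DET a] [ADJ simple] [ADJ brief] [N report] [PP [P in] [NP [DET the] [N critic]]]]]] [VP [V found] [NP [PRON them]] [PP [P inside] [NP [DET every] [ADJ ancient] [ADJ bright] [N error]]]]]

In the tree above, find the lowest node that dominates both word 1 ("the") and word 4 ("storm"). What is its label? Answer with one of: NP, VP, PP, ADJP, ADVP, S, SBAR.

NP

Both words fall inside [NP the quiet careful storm below a simple brief report in the critic] (words 1–12), and no smaller constituent contains them both. Label: NP.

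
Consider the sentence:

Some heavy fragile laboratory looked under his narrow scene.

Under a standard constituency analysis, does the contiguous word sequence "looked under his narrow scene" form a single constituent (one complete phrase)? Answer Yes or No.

Yes

"looked under his narrow scene" is exactly the verb phrase [VP looked under his narrow scene], a complete constituent.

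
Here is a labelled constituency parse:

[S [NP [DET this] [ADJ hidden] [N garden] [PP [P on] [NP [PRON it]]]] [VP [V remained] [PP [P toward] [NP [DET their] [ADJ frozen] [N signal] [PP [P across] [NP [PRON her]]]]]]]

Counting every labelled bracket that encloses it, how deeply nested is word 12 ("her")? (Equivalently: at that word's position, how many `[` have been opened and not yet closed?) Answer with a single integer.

7

Counting open brackets not yet closed at "her": [S [VP [PP [NP [PP [NP [PRON = 7.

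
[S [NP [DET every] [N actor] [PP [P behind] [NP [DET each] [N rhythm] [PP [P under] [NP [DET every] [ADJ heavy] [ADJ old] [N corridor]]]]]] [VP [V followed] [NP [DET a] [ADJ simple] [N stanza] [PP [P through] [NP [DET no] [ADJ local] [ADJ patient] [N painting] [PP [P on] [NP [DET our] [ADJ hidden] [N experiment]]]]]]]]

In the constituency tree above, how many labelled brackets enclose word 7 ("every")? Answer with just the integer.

7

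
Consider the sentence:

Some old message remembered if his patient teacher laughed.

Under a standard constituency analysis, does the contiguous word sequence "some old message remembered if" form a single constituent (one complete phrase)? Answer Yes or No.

No

"some" belongs to the noun phrase "some old message" while "if" belongs to the verb phrase "remembered if his patient teacher laughed"; a span that runs across that boundary is not a single phrase.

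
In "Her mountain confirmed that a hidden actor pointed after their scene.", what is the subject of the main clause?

her mountain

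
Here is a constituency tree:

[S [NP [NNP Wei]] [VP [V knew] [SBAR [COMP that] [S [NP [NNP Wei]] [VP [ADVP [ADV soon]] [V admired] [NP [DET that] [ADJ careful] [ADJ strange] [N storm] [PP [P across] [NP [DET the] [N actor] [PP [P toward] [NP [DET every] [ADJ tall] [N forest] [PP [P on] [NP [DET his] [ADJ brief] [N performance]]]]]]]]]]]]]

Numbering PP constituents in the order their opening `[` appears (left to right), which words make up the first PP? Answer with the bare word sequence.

across the actor toward every tall forest on his brief performance

The PP opening brackets appear, in order, over: "across the actor toward every tall forest on his brief performance"; "toward every tall forest on his brief performance"; "on his brief performance". The first one spans "across the actor toward every tall forest on his brief performance".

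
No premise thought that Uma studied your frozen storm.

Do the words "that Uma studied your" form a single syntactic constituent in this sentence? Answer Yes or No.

No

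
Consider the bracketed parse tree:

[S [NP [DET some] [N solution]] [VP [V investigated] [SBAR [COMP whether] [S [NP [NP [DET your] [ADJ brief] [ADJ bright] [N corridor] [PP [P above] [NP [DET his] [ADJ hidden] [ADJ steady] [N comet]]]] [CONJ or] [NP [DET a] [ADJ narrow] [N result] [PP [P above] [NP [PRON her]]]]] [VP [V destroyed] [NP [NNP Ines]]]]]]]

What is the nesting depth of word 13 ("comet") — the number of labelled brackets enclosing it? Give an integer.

9

Path from the root down to the word: S → VP → SBAR → S → NP → NP → PP → NP → N. That is 9 enclosing brackets.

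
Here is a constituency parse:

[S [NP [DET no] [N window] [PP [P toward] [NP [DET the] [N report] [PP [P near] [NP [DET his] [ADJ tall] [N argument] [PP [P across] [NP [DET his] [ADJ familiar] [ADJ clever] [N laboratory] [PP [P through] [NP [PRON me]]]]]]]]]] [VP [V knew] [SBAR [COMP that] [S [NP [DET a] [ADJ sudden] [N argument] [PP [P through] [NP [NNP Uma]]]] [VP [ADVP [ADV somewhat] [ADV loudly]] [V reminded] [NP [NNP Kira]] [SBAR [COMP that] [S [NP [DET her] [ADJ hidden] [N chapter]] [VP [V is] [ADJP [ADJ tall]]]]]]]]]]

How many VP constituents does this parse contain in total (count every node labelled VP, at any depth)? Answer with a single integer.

The VP constituents are: [VP knew that a sudden argument through Uma somewhat loudly reminded Kira that her hidden chapter is tall]; [VP somewhat loudly reminded Kira that her hidden chapter is tall]; [VP is tall]. Total: 3.

3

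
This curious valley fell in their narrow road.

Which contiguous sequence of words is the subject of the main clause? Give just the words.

this curious valley

"this curious valley" is the NP that combines with the VP headed by "fell" to form the main clause — the subject.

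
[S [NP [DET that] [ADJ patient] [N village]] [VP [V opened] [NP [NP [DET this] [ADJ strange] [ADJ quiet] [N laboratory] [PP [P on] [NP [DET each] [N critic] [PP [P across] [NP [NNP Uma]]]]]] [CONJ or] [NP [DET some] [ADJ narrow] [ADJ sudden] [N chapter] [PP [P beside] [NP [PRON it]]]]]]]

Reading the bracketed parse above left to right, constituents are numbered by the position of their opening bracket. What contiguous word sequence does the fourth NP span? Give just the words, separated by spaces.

each critic across Uma

In left-to-right order the NP constituents are "that patient village"; "this strange quiet laboratory on each critic across Uma or some narrow sudden chapter beside it"; "this strange quiet laboratory on each critic across Uma"; "each critic across Uma"; "Uma"; "some narrow sudden chapter beside it"; "it". Number 4 is "each critic across Uma".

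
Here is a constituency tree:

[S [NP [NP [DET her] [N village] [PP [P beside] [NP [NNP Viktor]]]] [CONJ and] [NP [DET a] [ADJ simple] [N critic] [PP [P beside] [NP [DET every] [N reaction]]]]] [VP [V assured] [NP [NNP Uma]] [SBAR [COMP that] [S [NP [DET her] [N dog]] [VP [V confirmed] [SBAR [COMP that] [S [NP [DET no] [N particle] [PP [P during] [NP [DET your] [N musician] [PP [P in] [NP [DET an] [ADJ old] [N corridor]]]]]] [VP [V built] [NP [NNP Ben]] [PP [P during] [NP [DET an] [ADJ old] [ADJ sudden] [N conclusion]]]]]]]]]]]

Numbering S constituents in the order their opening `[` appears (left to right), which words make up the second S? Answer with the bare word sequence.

Opening `[S` markers occur at word positions 1, 15, 19; the second of these opens the constituent [S her dog confirmed that no particle during your musician in an old corridor built Ben during an old sudden conclusion].

her dog confirmed that no particle during your musician in an old corridor built Ben during an old sudden conclusion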